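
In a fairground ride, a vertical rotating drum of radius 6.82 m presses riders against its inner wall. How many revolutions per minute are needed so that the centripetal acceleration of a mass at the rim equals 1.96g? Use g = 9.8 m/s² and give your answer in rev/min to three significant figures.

Require ω²r = 1.96g, so ω = √(1.96 × 9.8/6.82) = 1.678 rad/s.
In rev/min: ω × 60/(2π) = 1.678 × 60/(2π) = 16.03 rev/min.

16.0 rev/min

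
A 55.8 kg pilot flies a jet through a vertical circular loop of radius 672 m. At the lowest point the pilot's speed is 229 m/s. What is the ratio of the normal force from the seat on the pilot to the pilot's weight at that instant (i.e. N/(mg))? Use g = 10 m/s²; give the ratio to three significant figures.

8.80

At the bottom, N − mg = mv²/r, so N = m(v²/r + g) and N/(mg) = v²/(rg) + 1 = (229)²/(672 × 10.0) + 1 = 7.804 + 1 = 8.804.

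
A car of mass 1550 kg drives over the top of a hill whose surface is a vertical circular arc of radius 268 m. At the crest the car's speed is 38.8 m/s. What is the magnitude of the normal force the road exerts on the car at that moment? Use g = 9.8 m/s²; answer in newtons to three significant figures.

At the crest the centripetal acceleration points downward (toward the centre of the arc), so mg − N = mv²/r.
N = m(g − v²/r) = 1550 × (9.8 − (38.8)²/268) = 1550 × (9.8 − 5.617) = 1550 × 4.183 = 6483 N.

6480 N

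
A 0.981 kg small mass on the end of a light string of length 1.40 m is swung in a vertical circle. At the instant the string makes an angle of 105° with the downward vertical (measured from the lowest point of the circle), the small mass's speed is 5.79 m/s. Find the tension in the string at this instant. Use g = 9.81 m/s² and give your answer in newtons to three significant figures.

21.0 N

Take the radial direction toward the centre of the circle as positive. The component of the weight along the string toward the centre is −mg cos φ (φ measured from the bottom), so Newton's second law along the string gives T − mg cos φ = m v²/r.
cos 105° = -0.2588, so T = m(v²/r + g cos φ) = 0.981 × ((5.79)²/1.40 + 9.81 × -0.2588) = 0.981 × (23.95 + (-2.539)) = 0.981 × 21.41 = 21.00 N.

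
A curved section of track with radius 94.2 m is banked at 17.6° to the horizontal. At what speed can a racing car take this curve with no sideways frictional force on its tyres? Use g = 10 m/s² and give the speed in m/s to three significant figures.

On a frictionless banked curve, N sinθ = mv²/r and N cosθ = mg, so tanθ = v²/(rg).
v = √(r g tanθ) = √(94.2 × 10.0 × tan 17.6°) = √(94.2 × 10.0 × 0.3172) = √298.8 = 17.29 m/s.

17.3 m/s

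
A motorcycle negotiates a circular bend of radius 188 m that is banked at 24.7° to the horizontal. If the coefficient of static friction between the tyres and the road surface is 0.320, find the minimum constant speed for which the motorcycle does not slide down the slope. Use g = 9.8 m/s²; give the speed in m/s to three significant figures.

15.0 m/s

At the minimum speed, friction acts up the slope at its limiting value f = μN. Radially (horizontal, toward centre): N sinθ − μN cosθ = mv²/r. Vertically: N cosθ + μN sinθ = mg.
Dividing: v² = r g (sinθ − μcosθ)/(cosθ + μsinθ).
sinθ − μcosθ = 0.4179 − 0.320×0.9085 = 0.1271; cosθ + μsinθ = 0.9085 + 0.320×0.4179 = 1.042.
v² = 188 × 9.8 × 0.1271/1.042 = 224.8 m²/s², so v = 14.99 m/s.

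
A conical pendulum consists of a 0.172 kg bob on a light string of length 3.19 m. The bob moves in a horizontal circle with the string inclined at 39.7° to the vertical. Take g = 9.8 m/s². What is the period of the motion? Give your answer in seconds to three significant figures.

3.14 s

r = L sinθ = 2.038 m. From T sinθ = mω²r and T cosθ = mg: tanθ = ω²r/g, so ω² = g tanθ / r = g/(L cosθ).
ω = √(g/(L cosθ)) = √(9.8/(3.19 × 0.7694)) = √3.993 = 1.998 rad/s.
Period = 2π/ω = 3.144 s.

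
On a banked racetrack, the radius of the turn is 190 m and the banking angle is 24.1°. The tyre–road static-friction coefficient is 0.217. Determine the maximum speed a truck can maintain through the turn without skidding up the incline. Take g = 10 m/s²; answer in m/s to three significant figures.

At the maximum speed, friction acts down the slope at its limiting value f = μN. Radially (horizontal, toward centre): N sinθ + μN cosθ = mv²/r. Vertically: N cosθ − μN sinθ = mg.
Dividing: v² = r g (sinθ + μcosθ)/(cosθ − μsinθ).
sinθ + μcosθ = 0.4083 + 0.217×0.9128 = 0.6064; cosθ − μsinθ = 0.9128 − 0.217×0.4083 = 0.8242.
v² = 190 × 10.0 × 0.6064/0.8242 = 1398 m²/s², so v = 37.39 m/s.

37.4 m/s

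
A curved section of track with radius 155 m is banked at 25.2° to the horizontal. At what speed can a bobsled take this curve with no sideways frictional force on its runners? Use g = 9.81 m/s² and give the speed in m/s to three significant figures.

26.7 m/s

On a frictionless banked curve, N sinθ = mv²/r and N cosθ = mg, so tanθ = v²/(rg).
v = √(r g tanθ) = √(155 × 9.81 × tan 25.2°) = √(155 × 9.81 × 0.4706) = √715.5 = 26.75 m/s.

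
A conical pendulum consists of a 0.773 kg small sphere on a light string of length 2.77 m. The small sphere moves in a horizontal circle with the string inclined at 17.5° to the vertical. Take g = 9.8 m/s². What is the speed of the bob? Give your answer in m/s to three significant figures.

1.60 m/s

The radius of the circle is r = L sinθ = 2.77 × sin 17.5° = 0.8330 m.
Horizontally T sinθ = mv²/r and vertically T cosθ = mg, so tanθ = v²/(rg).
v = √(r g tanθ) = √(0.8330 × 9.8 × 0.3153) = √2.574 = 1.604 m/s.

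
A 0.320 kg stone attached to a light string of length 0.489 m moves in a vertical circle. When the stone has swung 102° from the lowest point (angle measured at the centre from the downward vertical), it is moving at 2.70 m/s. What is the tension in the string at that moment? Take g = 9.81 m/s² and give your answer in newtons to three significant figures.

4.12 N

Take the radial direction toward the centre of the circle as positive. The component of the weight along the string toward the centre is −mg cos φ (φ measured from the bottom), so Newton's second law along the string gives T − mg cos φ = m v²/r.
cos 102° = -0.2079, so T = m(v²/r + g cos φ) = 0.320 × ((2.70)²/0.489 + 9.81 × -0.2079) = 0.320 × (14.91 + (-2.040)) = 0.320 × 12.87 = 4.118 N.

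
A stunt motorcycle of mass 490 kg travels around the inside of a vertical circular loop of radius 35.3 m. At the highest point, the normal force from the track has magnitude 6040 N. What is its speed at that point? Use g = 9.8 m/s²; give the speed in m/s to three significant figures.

At the top, N + mg = mv²/r, so v = √(r(N/m + g)) = √(35.3 × (6040/490 + 9.8)) = √(35.3 × 22.13) = √781.1 = 27.95 m/s.

27.9 m/s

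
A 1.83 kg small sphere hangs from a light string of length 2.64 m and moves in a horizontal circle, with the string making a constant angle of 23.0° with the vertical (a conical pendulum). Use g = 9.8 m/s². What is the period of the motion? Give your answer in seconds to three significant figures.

3.13 s

r = L sinθ = 1.032 m. From T sinθ = mω²r and T cosθ = mg: tanθ = ω²r/g, so ω² = g tanθ / r = g/(L cosθ).
ω = √(g/(L cosθ)) = √(9.8/(2.64 × 0.9205)) = √4.033 = 2.008 rad/s.
Period = 2π/ω = 3.129 s.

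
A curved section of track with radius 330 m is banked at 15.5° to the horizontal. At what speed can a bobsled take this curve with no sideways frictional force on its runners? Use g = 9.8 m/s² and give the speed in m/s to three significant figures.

29.9 m/s

On a frictionless banked curve, N sinθ = mv²/r and N cosθ = mg, so tanθ = v²/(rg).
v = √(r g tanθ) = √(330 × 9.8 × tan 15.5°) = √(330 × 9.8 × 0.2773) = √896.9 = 29.95 m/s.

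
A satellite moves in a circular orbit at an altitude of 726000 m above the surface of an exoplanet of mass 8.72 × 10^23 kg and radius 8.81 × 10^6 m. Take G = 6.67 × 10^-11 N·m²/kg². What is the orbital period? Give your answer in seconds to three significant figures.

24300 s

r = R + h = 8.81 × 10^6 + 726000 = 9.536 × 10^6 m. Gravity provides the centripetal force: G M m / r² = m v² / r ⇒ v = √(GM/r) = 2470 m/s.
T = 2πr/v = 2π × 9.536 × 10^6 / 2470 = 24260 s.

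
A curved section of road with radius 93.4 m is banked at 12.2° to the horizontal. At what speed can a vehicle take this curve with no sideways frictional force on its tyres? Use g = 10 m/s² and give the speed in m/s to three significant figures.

On a frictionless banked curve, N sinθ = mv²/r and N cosθ = mg, so tanθ = v²/(rg).
v = √(r g tanθ) = √(93.4 × 10.0 × tan 12.2°) = √(93.4 × 10.0 × 0.2162) = √201.9 = 14.21 m/s.

14.2 m/s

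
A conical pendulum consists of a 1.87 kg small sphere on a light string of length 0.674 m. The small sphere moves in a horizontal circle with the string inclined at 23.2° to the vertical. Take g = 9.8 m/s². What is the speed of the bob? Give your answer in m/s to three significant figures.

1.06 m/s

The radius of the circle is r = L sinθ = 0.674 × sin 23.2° = 0.2655 m.
Horizontally T sinθ = mv²/r and vertically T cosθ = mg, so tanθ = v²/(rg).
v = √(r g tanθ) = √(0.2655 × 9.8 × 0.4286) = √1.115 = 1.056 m/s.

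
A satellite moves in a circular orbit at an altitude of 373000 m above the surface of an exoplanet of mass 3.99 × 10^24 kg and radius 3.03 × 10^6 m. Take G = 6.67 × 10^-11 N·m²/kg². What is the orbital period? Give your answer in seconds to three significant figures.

2420 s

r = R + h = 3.03 × 10^6 + 373000 = 3.403 × 10^6 m. Gravity provides the centripetal force: G M m / r² = m v² / r ⇒ v = √(GM/r) = 8843 m/s.
T = 2πr/v = 2π × 3.403 × 10^6 / 8843 = 2418 s.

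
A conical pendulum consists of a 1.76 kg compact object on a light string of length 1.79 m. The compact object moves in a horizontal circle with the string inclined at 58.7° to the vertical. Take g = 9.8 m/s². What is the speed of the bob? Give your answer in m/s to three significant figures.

The radius of the circle is r = L sinθ = 1.79 × sin 58.7° = 1.529 m.
Horizontally T sinθ = mv²/r and vertically T cosθ = mg, so tanθ = v²/(rg).
v = √(r g tanθ) = √(1.529 × 9.8 × 1.645) = √24.65 = 4.965 m/s.

4.97 m/s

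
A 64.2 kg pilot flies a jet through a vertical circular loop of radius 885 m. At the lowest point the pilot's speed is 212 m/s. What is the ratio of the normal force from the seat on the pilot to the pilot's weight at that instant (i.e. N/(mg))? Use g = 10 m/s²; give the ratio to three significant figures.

At the bottom, N − mg = mv²/r, so N = m(v²/r + g) and N/(mg) = v²/(rg) + 1 = (212)²/(885 × 10.0) + 1 = 5.078 + 1 = 6.078.

6.08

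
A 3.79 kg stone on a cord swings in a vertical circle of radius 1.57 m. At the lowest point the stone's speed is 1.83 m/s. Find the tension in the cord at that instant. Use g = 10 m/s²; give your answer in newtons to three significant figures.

46.0 N

At the lowest point, T points up (toward the centre) and the weight mg points down (away from the centre), so the net inward force is T − mg = mv²/r.
T = m(v²/r + g) = 3.79 × ((1.83)²/1.57 + 10.0) = 3.79 × (2.133 + 10.0) = 3.79 × 12.13 = 45.98 N.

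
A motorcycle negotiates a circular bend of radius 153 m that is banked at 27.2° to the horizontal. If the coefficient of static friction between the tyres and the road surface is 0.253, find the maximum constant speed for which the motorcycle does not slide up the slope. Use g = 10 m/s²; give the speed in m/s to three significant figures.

36.7 m/s

At the maximum speed, friction acts down the slope at its limiting value f = μN. Radially (horizontal, toward centre): N sinθ + μN cosθ = mv²/r. Vertically: N cosθ − μN sinθ = mg.
Dividing: v² = r g (sinθ + μcosθ)/(cosθ − μsinθ).
sinθ + μcosθ = 0.4571 + 0.253×0.8894 = 0.6821; cosθ − μsinθ = 0.8894 − 0.253×0.4571 = 0.7738.
v² = 153 × 10.0 × 0.6821/0.7738 = 1349 m²/s², so v = 36.73 m/s.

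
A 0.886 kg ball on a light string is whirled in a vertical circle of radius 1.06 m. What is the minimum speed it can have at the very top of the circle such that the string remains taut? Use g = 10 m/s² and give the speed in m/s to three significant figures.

3.26 m/s

At the highest point the centre is directly below, so both the weight and T act inward: T + mg = mv²/r.
At minimum speed T → 0, so mg = mv_min²/r ⇒ v_min = √(g r) = √(10.0 × 1.06) = 3.256 m/s.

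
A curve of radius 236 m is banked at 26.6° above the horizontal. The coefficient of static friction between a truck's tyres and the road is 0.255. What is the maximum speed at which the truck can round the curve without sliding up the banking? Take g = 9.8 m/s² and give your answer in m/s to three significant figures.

At the maximum speed, friction acts down the slope at its limiting value f = μN. Radially (horizontal, toward centre): N sinθ + μN cosθ = mv²/r. Vertically: N cosθ − μN sinθ = mg.
Dividing: v² = r g (sinθ + μcosθ)/(cosθ − μsinθ).
sinθ + μcosθ = 0.4478 + 0.255×0.8942 = 0.6758; cosθ − μsinθ = 0.8942 − 0.255×0.4478 = 0.7800.
v² = 236 × 9.8 × 0.6758/0.7800 = 2004 m²/s², so v = 44.76 m/s.

44.8 m/s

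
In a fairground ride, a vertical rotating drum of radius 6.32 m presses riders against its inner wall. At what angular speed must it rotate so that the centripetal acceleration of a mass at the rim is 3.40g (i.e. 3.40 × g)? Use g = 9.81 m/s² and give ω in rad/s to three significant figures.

Centripetal acceleration a_c = ω²r. Setting ω²r = 3.40g:
ω = √(3.40g / r) = √(3.40 × 9.81 / 6.32) = √5.278 = 2.297 rad/s.

2.30 rad/s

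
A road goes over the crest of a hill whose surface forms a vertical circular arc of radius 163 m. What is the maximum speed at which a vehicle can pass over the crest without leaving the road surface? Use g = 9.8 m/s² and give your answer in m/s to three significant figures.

At the crest the centre of the circle is below the vehicle, so the net downward (centripetal) force is mg − N = mv²/r.
The vehicle leaves the road when N → 0, giving v_max = √(g r) = √(9.8 × 163) = 39.97 m/s.

40.0 m/s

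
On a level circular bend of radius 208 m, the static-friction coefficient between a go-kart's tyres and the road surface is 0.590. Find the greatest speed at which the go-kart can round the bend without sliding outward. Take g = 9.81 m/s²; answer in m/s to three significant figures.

Friction provides the centripetal force on a flat curve. At maximum speed it is at its limiting value: μ_s m g = m v²/r.
Mass cancels: v_max = √(μ_s g r) = √(0.590 × 9.81 × 208) = √1204 = 34.70 m/s.

34.7 m/s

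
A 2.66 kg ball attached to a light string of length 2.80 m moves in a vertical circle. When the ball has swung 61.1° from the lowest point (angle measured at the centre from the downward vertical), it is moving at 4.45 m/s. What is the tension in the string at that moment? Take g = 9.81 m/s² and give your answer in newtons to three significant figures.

Take the radial direction toward the centre of the circle as positive. The component of the weight along the string toward the centre is −mg cos φ (φ measured from the bottom), so Newton's second law along the string gives T − mg cos φ = m v²/r.
cos 61.1° = 0.4833, so T = m(v²/r + g cos φ) = 2.66 × ((4.45)²/2.80 + 9.81 × 0.4833) = 2.66 × (7.072 + (4.741)) = 2.66 × 11.81 = 31.42 N.

31.4 N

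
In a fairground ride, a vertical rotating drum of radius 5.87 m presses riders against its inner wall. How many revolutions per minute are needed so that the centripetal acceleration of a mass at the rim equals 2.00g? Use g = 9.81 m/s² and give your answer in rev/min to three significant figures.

17.5 rev/min

Require ω²r = 2.00g, so ω = √(2.00 × 9.81/5.87) = 1.828 rad/s.
In rev/min: ω × 60/(2π) = 1.828 × 60/(2π) = 17.46 rev/min.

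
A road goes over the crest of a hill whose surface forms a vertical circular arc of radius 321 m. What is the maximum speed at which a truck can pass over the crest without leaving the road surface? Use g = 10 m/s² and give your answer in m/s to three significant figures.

At the crest the centre of the circle is below the truck, so the net downward (centripetal) force is mg − N = mv²/r.
The truck leaves the road when N → 0, giving v_max = √(g r) = √(10.0 × 321) = 56.66 m/s.

56.7 m/s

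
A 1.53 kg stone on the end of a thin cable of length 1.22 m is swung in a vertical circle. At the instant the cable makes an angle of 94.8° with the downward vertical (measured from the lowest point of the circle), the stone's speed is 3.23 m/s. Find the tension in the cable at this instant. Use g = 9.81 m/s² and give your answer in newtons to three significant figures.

11.8 N

Take the radial direction toward the centre of the circle as positive. The component of the weight along the string toward the centre is −mg cos φ (φ measured from the bottom), so Newton's second law along the string gives T − mg cos φ = m v²/r.
cos 94.8° = -0.08368, so T = m(v²/r + g cos φ) = 1.53 × ((3.23)²/1.22 + 9.81 × -0.08368) = 1.53 × (8.552 + (-0.8209)) = 1.53 × 7.731 = 11.83 N.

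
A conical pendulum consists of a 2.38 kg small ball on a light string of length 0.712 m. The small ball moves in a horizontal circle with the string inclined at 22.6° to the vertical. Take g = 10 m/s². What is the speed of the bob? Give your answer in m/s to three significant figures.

The radius of the circle is r = L sinθ = 0.712 × sin 22.6° = 0.2736 m.
Horizontally T sinθ = mv²/r and vertically T cosθ = mg, so tanθ = v²/(rg).
v = √(r g tanθ) = √(0.2736 × 10.0 × 0.4163) = √1.139 = 1.067 m/s.

1.07 m/s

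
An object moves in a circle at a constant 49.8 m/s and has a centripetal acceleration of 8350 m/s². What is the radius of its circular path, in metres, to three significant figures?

a_c = v²/r ⇒ r = v²/a_c = (49.8)²/8350 = 2480/8350 = 0.2970 m.

0.297 m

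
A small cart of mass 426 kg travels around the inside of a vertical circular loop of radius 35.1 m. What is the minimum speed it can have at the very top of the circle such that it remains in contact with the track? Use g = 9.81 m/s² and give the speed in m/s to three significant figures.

At the highest point the centre is directly below, so both the weight and N act inward: N + mg = mv²/r.
At minimum speed N → 0, so mg = mv_min²/r ⇒ v_min = √(g r) = √(9.81 × 35.1) = 18.56 m/s.

18.6 m/s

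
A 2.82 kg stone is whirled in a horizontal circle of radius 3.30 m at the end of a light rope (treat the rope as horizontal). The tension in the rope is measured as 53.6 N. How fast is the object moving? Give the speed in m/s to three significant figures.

T = m v²/r ⇒ v = √(T r / m) = √(53.6 × 3.30 / 2.82) = √62.72 = 7.920 m/s.

7.92 m/s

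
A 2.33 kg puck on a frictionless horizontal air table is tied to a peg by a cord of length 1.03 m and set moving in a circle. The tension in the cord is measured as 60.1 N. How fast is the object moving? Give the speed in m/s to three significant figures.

5.15 m/s

T = m v²/r ⇒ v = √(T r / m) = √(60.1 × 1.03 / 2.33) = √26.57 = 5.154 m/s.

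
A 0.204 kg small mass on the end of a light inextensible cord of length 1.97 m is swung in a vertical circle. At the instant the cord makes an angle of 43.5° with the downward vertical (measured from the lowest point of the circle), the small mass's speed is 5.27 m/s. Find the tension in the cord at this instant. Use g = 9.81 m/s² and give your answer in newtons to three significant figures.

4.33 N

Take the radial direction toward the centre of the circle as positive. The component of the weight along the string toward the centre is −mg cos φ (φ measured from the bottom), so Newton's second law along the string gives T − mg cos φ = m v²/r.
cos 43.5° = 0.7254, so T = m(v²/r + g cos φ) = 0.204 × ((5.27)²/1.97 + 9.81 × 0.7254) = 0.204 × (14.10 + (7.116)) = 0.204 × 21.21 = 4.328 N.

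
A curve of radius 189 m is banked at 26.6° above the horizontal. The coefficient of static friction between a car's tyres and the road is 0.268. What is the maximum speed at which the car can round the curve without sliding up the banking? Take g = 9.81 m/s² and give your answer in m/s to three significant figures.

At the maximum speed, friction acts down the slope at its limiting value f = μN. Radially (horizontal, toward centre): N sinθ + μN cosθ = mv²/r. Vertically: N cosθ − μN sinθ = mg.
Dividing: v² = r g (sinθ + μcosθ)/(cosθ − μsinθ).
sinθ + μcosθ = 0.4478 + 0.268×0.8942 = 0.6874; cosθ − μsinθ = 0.8942 − 0.268×0.4478 = 0.7742.
v² = 189 × 9.81 × 0.6874/0.7742 = 1646 m²/s², so v = 40.57 m/s.

40.6 m/s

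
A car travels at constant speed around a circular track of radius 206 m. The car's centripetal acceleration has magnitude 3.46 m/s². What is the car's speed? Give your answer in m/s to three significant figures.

26.7 m/s

a_c = v²/r ⇒ v = √(a_c · r) = √(3.46 × 206) = √712.8 = 26.70 m/s.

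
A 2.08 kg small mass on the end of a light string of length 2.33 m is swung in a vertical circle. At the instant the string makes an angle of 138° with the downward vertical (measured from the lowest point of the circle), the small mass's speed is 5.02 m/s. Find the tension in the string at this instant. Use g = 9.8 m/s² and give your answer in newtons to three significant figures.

7.35 N

Take the radial direction toward the centre of the circle as positive. The component of the weight along the string toward the centre is −mg cos φ (φ measured from the bottom), so Newton's second law along the string gives T − mg cos φ = m v²/r.
cos 138° = -0.7431, so T = m(v²/r + g cos φ) = 2.08 × ((5.02)²/2.33 + 9.8 × -0.7431) = 2.08 × (10.82 + (-7.283)) = 2.08 × 3.533 = 7.348 N.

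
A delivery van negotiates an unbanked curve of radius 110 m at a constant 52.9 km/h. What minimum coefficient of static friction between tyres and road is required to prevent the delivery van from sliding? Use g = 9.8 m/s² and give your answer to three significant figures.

0.200

v = 52.9/3.6 = 14.69 m/s.
Friction provides the centripetal force: μ_s m g = m v²/r, so μ_s = v²/(g r) = (14.69)²/(9.8 × 110) = 215.9/1078 = 0.2003.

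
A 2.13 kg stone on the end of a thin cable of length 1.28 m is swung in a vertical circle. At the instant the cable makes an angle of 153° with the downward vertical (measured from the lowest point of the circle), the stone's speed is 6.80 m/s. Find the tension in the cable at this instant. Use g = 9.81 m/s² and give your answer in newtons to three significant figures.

Take the radial direction toward the centre of the circle as positive. The component of the weight along the string toward the centre is −mg cos φ (φ measured from the bottom), so Newton's second law along the string gives T − mg cos φ = m v²/r.
cos 153° = -0.8910, so T = m(v²/r + g cos φ) = 2.13 × ((6.80)²/1.28 + 9.81 × -0.8910) = 2.13 × (36.12 + (-8.741)) = 2.13 × 27.38 = 58.33 N.

58.3 N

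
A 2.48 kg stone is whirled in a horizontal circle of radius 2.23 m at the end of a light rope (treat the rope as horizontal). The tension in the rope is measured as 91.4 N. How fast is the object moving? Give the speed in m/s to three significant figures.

T = m v²/r ⇒ v = √(T r / m) = √(91.4 × 2.23 / 2.48) = √82.19 = 9.066 m/s.

9.07 m/s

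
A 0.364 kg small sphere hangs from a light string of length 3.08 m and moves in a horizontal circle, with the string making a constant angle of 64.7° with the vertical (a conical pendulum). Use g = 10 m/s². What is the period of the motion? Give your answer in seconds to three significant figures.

2.28 s

r = L sinθ = 2.785 m. From T sinθ = mω²r and T cosθ = mg: tanθ = ω²r/g, so ω² = g tanθ / r = g/(L cosθ).
ω = √(g/(L cosθ)) = √(10.0/(3.08 × 0.4274)) = √7.597 = 2.756 rad/s.
Period = 2π/ω = 2.280 s.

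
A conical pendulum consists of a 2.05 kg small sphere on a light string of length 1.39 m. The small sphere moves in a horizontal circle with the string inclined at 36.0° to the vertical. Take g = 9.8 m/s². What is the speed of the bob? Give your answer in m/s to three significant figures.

The radius of the circle is r = L sinθ = 1.39 × sin 36.0° = 0.8170 m.
Horizontally T sinθ = mv²/r and vertically T cosθ = mg, so tanθ = v²/(rg).
v = √(r g tanθ) = √(0.8170 × 9.8 × 0.7265) = √5.817 = 2.412 m/s.

2.41 m/s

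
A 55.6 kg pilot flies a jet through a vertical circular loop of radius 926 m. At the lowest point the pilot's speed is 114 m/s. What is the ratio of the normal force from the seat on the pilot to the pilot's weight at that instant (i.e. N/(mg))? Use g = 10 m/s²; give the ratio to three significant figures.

2.40

At the bottom, N − mg = mv²/r, so N = m(v²/r + g) and N/(mg) = v²/(rg) + 1 = (114)²/(926 × 10.0) + 1 = 1.403 + 1 = 2.403.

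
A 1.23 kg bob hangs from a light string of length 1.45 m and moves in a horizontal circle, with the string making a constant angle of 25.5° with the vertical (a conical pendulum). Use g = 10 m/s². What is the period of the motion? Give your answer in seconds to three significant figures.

r = L sinθ = 0.6242 m. From T sinθ = mω²r and T cosθ = mg: tanθ = ω²r/g, so ω² = g tanθ / r = g/(L cosθ).
ω = √(g/(L cosθ)) = √(10.0/(1.45 × 0.9026)) = √7.641 = 2.764 rad/s.
Period = 2π/ω = 2.273 s.

2.27 s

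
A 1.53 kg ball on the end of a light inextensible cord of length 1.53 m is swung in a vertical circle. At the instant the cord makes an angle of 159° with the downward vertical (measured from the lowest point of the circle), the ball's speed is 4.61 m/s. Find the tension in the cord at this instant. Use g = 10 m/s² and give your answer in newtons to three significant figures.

6.97 N

Take the radial direction toward the centre of the circle as positive. The component of the weight along the string toward the centre is −mg cos φ (φ measured from the bottom), so Newton's second law along the string gives T − mg cos φ = m v²/r.
cos 159° = -0.9336, so T = m(v²/r + g cos φ) = 1.53 × ((4.61)²/1.53 + 10.0 × -0.9336) = 1.53 × (13.89 + (-9.336)) = 1.53 × 4.554 = 6.968 N.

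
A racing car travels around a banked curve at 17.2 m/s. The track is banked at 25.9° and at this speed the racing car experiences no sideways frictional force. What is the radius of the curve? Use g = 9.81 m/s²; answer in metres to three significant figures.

62.1 m

Frictionless banking: tanθ = v²/(rg), so r = v²/(g tanθ).
r = (17.2)²/(9.81 × tan 25.9°) = 295.8/(9.81 × 0.4856) = 295.8/4.763 = 62.11 m.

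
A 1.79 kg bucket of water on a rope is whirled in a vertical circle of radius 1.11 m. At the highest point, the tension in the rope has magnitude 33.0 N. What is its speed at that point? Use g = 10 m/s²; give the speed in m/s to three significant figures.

At the top, T + mg = mv²/r, so v = √(r(T/m + g)) = √(1.11 × (33.0/1.79 + 10.0)) = √(1.11 × 28.44) = √31.56 = 5.618 m/s.

5.62 m/s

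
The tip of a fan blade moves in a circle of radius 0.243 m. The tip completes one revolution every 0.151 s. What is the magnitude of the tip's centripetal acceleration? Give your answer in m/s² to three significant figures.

421 m/s²

v = 2πr/T = 2π × 0.243/0.151 = 10.11 m/s.
a_c = v²/r = (10.11)²/0.243 = 102.2/0.243 = 420.7 m/s².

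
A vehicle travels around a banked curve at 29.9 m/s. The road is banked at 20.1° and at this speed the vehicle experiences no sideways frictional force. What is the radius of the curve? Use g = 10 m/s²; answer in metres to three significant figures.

Frictionless banking: tanθ = v²/(rg), so r = v²/(g tanθ).
r = (29.9)²/(10.0 × tan 20.1°) = 894.0/(10.0 × 0.3659) = 894.0/3.659 = 244.3 m.

244 m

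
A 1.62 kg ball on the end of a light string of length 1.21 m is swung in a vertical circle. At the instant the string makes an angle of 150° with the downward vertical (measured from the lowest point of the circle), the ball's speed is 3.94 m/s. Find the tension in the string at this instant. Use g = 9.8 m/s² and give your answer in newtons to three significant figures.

Take the radial direction toward the centre of the circle as positive. The component of the weight along the string toward the centre is −mg cos φ (φ measured from the bottom), so Newton's second law along the string gives T − mg cos φ = m v²/r.
cos 150° = -0.8660, so T = m(v²/r + g cos φ) = 1.62 × ((3.94)²/1.21 + 9.8 × -0.8660) = 1.62 × (12.83 + (-8.487)) = 1.62 × 4.342 = 7.035 N.

7.03 N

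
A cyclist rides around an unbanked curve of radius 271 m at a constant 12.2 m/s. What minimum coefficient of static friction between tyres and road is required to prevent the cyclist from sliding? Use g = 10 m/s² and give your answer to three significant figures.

0.0549

Friction provides the centripetal force: μ_s m g = m v²/r, so μ_s = v²/(g r) = (12.20)²/(10.0 × 271) = 148.8/2710 = 0.05492.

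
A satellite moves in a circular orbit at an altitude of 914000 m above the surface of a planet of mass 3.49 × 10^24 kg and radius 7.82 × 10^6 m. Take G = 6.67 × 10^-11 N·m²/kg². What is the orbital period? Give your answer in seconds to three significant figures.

10600 s

r = R + h = 7.82 × 10^6 + 914000 = 8.734 × 10^6 m. Gravity provides the centripetal force: G M m / r² = m v² / r ⇒ v = √(GM/r) = 5163 m/s.
T = 2πr/v = 2π × 8.734 × 10^6 / 5163 = 10630 s.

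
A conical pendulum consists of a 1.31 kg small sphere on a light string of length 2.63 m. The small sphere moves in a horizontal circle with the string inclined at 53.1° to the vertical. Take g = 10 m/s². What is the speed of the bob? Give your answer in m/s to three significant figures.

5.29 m/s

The radius of the circle is r = L sinθ = 2.63 × sin 53.1° = 2.103 m.
Horizontally T sinθ = mv²/r and vertically T cosθ = mg, so tanθ = v²/(rg).
v = √(r g tanθ) = √(2.103 × 10.0 × 1.332) = √28.01 = 5.293 m/s.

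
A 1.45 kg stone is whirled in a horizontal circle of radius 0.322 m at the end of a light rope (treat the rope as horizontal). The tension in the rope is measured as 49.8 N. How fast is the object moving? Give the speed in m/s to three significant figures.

T = m v²/r ⇒ v = √(T r / m) = √(49.8 × 0.322 / 1.45) = √11.06 = 3.326 m/s.

3.33 m/s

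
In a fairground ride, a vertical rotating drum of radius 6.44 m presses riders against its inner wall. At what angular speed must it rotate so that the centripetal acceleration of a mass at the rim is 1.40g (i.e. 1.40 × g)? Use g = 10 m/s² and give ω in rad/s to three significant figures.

1.47 rad/s

Centripetal acceleration a_c = ω²r. Setting ω²r = 1.40g:
ω = √(1.40g / r) = √(1.40 × 10.0 / 6.44) = √2.174 = 1.474 rad/s.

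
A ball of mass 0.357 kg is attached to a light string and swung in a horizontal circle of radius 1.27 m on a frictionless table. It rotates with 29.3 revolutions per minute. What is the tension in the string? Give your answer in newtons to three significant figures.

4.27 N

ω = 29.3 rev/min × 2π/60 = 3.068 rad/s, so v = ωr = 3.068 × 1.27 = 3.897 m/s.
The tension is the only horizontal force, so it supplies the full centripetal force: T = m v²/r = 0.357 × (3.897)²/1.27 = 0.357 × 15.18/1.27 = 4.268 N.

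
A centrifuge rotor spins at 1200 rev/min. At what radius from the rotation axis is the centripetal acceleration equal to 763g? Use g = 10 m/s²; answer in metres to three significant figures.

ω = 1200 rev/min × 2π/60 = 125.7 rad/s.
a_c = ω²r = 763g ⇒ r = 763 × 10.0 / (125.7)² = 7630/15790 = 0.4832 m.

0.483 m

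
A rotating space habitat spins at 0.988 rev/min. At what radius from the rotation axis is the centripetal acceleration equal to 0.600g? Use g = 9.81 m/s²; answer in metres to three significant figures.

550 m

ω = 0.988 rev/min × 2π/60 = 0.1035 rad/s.
a_c = ω²r = 0.600g ⇒ r = 0.600 × 9.81 / (0.1035)² = 5.886/0.01070 = 549.9 m.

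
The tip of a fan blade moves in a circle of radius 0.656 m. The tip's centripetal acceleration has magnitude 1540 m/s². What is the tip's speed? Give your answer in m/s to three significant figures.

a_c = v²/r ⇒ v = √(a_c · r) = √(1540 × 0.656) = √1010 = 31.78 m/s.

31.8 m/s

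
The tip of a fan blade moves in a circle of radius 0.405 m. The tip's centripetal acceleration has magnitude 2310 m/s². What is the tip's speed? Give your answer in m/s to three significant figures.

a_c = v²/r ⇒ v = √(a_c · r) = √(2310 × 0.405) = √935.6 = 30.59 m/s.

30.6 m/s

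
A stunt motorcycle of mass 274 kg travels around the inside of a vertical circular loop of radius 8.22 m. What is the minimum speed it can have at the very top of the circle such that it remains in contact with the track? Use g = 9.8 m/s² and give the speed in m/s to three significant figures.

At the top, both weight mg and N point toward the centre: N + mg = mv²/r.
At minimum speed N → 0, so mg = mv_min²/r ⇒ v_min = √(g r) = √(9.8 × 8.22) = 8.975 m/s.

8.98 m/s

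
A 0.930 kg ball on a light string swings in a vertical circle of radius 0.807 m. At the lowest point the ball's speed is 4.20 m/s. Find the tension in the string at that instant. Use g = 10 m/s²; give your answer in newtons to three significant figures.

29.6 N

At the lowest point, T points up (toward the centre) and the weight mg points down (away from the centre), so the net inward force is T − mg = mv²/r.
T = m(v²/r + g) = 0.930 × ((4.20)²/0.807 + 10.0) = 0.930 × (21.86 + 10.0) = 0.930 × 31.86 = 29.63 N.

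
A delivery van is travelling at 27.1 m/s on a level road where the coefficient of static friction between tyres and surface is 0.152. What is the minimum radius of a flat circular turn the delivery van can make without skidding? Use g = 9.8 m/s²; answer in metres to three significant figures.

493 m

At the limit, μ_s m g = m v²/r, so r_min = v²/(μ_s g) = (27.1)²/(0.152 × 9.8) = 734.4/1.490 = 493.0 m.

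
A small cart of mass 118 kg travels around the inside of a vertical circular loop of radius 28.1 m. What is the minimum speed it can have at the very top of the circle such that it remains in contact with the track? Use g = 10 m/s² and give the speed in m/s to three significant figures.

16.8 m/s

At the highest point the centre is directly below, so both the weight and N act inward: N + mg = mv²/r.
At minimum speed N → 0, so mg = mv_min²/r ⇒ v_min = √(g r) = √(10.0 × 28.1) = 16.76 m/s.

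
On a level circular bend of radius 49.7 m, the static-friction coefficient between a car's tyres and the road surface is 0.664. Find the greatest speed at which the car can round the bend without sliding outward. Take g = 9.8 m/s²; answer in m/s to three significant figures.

Friction provides the centripetal force on a flat curve. At maximum speed it is at its limiting value: μ_s m g = m v²/r.
Mass cancels: v_max = √(μ_s g r) = √(0.664 × 9.8 × 49.7) = √323.4 = 17.98 m/s.

18.0 m/s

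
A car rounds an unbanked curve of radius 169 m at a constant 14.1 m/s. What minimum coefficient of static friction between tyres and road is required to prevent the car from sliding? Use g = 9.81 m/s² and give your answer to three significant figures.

Friction provides the centripetal force: μ_s m g = m v²/r, so μ_s = v²/(g r) = (14.10)²/(9.81 × 169) = 198.8/1658 = 0.1199.

0.120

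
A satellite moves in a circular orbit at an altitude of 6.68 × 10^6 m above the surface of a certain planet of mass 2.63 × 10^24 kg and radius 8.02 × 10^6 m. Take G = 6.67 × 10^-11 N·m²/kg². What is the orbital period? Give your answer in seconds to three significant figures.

26700 s

r = R + h = 8.02 × 10^6 + 6.68 × 10^6 = 1.470 × 10^7 m. Gravity provides the centripetal force: G M m / r² = m v² / r ⇒ v = √(GM/r) = 3454 m/s.
T = 2πr/v = 2π × 1.470 × 10^7 / 3454 = 26740 s.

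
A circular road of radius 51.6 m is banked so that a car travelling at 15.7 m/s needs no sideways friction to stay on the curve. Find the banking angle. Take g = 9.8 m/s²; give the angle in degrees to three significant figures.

26.0°

With no friction, the horizontal component of the normal force provides the centripetal force: N sinθ = mv²/r, while N cosθ = mg vertically.
Dividing: tanθ = v²/(r g) = (15.7)²/(51.6 × 9.8) = 246.5/505.7 = 0.4874.
θ = arctan(0.4874) = 25.99°.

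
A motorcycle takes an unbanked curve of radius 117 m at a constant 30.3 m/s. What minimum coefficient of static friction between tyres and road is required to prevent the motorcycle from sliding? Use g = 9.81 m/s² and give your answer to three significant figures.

0.800

Friction provides the centripetal force: μ_s m g = m v²/r, so μ_s = v²/(g r) = (30.30)²/(9.81 × 117) = 918.1/1148 = 0.7999.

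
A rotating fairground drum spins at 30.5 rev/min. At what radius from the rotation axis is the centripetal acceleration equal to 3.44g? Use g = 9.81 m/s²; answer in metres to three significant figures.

3.31 m

ω = 30.5 rev/min × 2π/60 = 3.194 rad/s.
a_c = ω²r = 3.44g ⇒ r = 3.44 × 9.81 / (3.194)² = 33.75/10.20 = 3.308 m.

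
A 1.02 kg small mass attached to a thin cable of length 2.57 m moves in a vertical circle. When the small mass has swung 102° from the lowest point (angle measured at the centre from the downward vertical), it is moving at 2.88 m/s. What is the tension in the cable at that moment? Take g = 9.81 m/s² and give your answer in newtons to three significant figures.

Take the radial direction toward the centre of the circle as positive. The component of the weight along the string toward the centre is −mg cos φ (φ measured from the bottom), so Newton's second law along the string gives T − mg cos φ = m v²/r.
cos 102° = -0.2079, so T = m(v²/r + g cos φ) = 1.02 × ((2.88)²/2.57 + 9.81 × -0.2079) = 1.02 × (3.227 + (-2.040)) = 1.02 × 1.188 = 1.212 N.

1.21 N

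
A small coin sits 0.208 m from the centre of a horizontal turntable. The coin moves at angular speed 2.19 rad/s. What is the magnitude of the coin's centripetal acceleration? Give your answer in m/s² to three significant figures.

0.998 m/s²

v = ωr = 2.19 × 0.208 = 0.4555 m/s.
a_c = v²/r = (0.4555)²/0.208 = 0.2075/0.208 = 0.9976 m/s².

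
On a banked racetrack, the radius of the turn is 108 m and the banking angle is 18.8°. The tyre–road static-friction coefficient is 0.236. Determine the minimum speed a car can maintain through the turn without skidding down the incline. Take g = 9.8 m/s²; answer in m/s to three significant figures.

10.1 m/s

At the minimum speed, friction acts up the slope at its limiting value f = μN. Radially (horizontal, toward centre): N sinθ − μN cosθ = mv²/r. Vertically: N cosθ + μN sinθ = mg.
Dividing: v² = r g (sinθ − μcosθ)/(cosθ + μsinθ).
sinθ − μcosθ = 0.3223 − 0.236×0.9466 = 0.09886; cosθ + μsinθ = 0.9466 + 0.236×0.3223 = 1.023.
v² = 108 × 9.8 × 0.09886/1.023 = 102.3 m²/s², so v = 10.11 m/s.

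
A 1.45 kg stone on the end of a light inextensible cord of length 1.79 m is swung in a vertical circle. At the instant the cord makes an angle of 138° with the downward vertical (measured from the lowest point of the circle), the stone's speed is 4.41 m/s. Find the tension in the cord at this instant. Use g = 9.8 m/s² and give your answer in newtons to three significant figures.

5.19 N

Take the radial direction toward the centre of the circle as positive. The component of the weight along the string toward the centre is −mg cos φ (φ measured from the bottom), so Newton's second law along the string gives T − mg cos φ = m v²/r.
cos 138° = -0.7431, so T = m(v²/r + g cos φ) = 1.45 × ((4.41)²/1.79 + 9.8 × -0.7431) = 1.45 × (10.86 + (-7.283)) = 1.45 × 3.582 = 5.194 N.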